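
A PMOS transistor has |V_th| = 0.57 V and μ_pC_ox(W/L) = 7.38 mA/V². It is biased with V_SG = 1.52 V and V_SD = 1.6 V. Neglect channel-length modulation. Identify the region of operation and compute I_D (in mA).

V_ov = V_SG − |V_th| = 1.52 − 0.57 = 0.95 V.
Since V_SD = 1.6 V ≥ V_ov = 0.95 V, the device is in saturation.
I_D = ½ k_p V_ov² = 0.5 × 7.38 × 0.95² = 3.33 mA.

Saturation; I_D = 3.33 mA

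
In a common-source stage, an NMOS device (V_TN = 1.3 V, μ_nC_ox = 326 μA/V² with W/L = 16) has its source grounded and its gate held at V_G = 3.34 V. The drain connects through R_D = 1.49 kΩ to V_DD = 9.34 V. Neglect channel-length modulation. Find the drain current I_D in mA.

V_GS = V_G = 3.34 V, so V_ov = 3.34 − 1.3 = 2.04 V.
k_n = μ_nC_ox · (W/L) = 5.216 mA/V².
Assume saturation: I_D = ½ k_n V_ov² = 0.5 × 5.216 × 2.04² = 10.9 mA, giving V_DS = V_DD − I_D R_D = 9.34 − 10.9 × 1.49 = -6.83 V.
But -6.83 V < V_ov = 2.04 V, so the device is actually in triode.
In triode I_D = k_n[V_ov V_DS − ½ V_DS²] and I_D = (V_DD − V_DS)/R_D. Equating: 3.89 V_DS² − 16.85 V_DS + 9.34 = 0, giving V_DS = 0.652 V (the root below V_ov).
I_D = (9.34 − 0.652) / 1.49 = 5.83 mA.

I_D = 5.83 mA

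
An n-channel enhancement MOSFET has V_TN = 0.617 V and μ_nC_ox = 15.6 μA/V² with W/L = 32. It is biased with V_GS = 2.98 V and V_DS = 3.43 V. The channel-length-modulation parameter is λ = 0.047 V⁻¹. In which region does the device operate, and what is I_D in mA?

Saturation; I_D = 1.62 mA

k_n = μ_nC_ox · (W/L) = 0.4992 mA/V².
V_ov = V_GS − V_TN = 2.98 − 0.617 = 2.36 V.
Since V_DS = 3.43 V ≥ V_ov = 2.36 V, the device is in saturation.
I_D = ½ k_n V_ov² (1 + λ V_DS) = 0.5 × 0.4992 × 2.36² × (1 + 0.047 × 3.43) = 1.62 mA.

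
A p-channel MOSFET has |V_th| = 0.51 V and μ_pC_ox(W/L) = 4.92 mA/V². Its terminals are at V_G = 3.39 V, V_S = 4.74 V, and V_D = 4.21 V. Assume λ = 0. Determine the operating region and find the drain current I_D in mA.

V_SG = V_S − V_G = 4.74 − 3.39 = 1.35 V; V_SD = V_S − V_D = 4.74 − 4.21 = 0.53 V.
V_ov = V_SG − |V_th| = 1.35 − 0.51 = 0.84 V.
Since V_SD = 0.53 V < V_ov = 0.84 V, the device is in the triode region.
I_D = k_p [V_ov · V_SD − ½ V_SD²] = 4.92 × [0.84 × 0.53 − 0.5 × 0.53²] = 1.5 mA.

Triode; I_D = 1.50 mA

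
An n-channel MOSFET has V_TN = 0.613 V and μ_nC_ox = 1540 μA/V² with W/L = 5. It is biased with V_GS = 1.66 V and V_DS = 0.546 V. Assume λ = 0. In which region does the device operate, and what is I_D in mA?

Triode; I_D = 3.25 mA

k_n = μ_nC_ox · (W/L) = 7.7 mA/V².
V_ov = V_GS − V_TN = 1.66 − 0.613 = 1.05 V.
Since V_DS = 0.546 V < V_ov = 1.05 V, the device is in the triode region.
I_D = k_n [V_ov · V_DS − ½ V_DS²] = 7.7 × [1.05 × 0.546 − 0.5 × 0.546²] = 3.25 mA.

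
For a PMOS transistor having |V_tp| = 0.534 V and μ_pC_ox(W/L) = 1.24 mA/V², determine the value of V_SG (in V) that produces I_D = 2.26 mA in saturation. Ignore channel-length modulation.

In saturation I_D = ½ k_p (V_SG − |V_tp|)², so V_SG − |V_tp| = √(2 I_D / k_p) = √(2 × 2.26 / 1.24) = 1.91 V.
V_SG = 0.534 + 1.91 = 2.44 V.

V_SG = 2.44 V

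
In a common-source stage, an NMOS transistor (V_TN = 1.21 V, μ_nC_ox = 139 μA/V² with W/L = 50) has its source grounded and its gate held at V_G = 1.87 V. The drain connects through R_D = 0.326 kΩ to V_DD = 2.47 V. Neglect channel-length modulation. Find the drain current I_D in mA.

V_GS = V_G = 1.87 V, so V_ov = 1.87 − 1.21 = 0.66 V.
k_n = μ_nC_ox · (W/L) = 6.95 mA/V².
Assume saturation: I_D = ½ k_n V_ov² = 0.5 × 6.95 × 0.66² = 1.51 mA, giving V_DS = V_DD − I_D R_D = 2.47 − 1.51 × 0.326 = 1.98 V.
V_DS = 1.98 V ≥ V_ov = 0.66 V, confirming saturation.

I_D = 1.51 mA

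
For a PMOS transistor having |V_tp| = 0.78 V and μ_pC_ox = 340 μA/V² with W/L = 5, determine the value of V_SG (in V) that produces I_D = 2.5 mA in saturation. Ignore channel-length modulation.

k_p = μ_pC_ox · (W/L) = 1.7 mA/V².
In saturation I_D = ½ k_p (V_SG − |V_tp|)², so V_SG − |V_tp| = √(2 I_D / k_p) = √(2 × 2.5 / 1.7) = 1.71 V.
V_SG = 0.78 + 1.71 = 2.49 V.

V_SG = 2.49 V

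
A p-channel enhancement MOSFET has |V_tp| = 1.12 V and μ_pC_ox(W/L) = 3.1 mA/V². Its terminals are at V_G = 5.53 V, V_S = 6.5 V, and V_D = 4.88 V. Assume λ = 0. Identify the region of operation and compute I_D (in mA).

Cutoff; I_D = 0 mA

V_SG = V_S − V_G = 6.5 − 5.53 = 0.97 V; V_SD = V_S − V_D = 6.5 − 4.88 = 1.62 V.
V_SG = 0.97 V < |V_tp| = 1.12 V, so the transistor is in cutoff.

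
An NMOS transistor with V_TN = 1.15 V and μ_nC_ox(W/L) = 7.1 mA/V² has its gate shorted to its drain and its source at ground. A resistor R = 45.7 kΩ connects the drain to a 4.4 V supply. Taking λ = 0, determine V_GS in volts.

V_GS = 1.29 V

With gate tied to drain, V_GS = V_DS ≥ V_GS − V_TN, so the device is in saturation.
KCL at the drain: ½ k_n (V_GS − V_TN)² = (V_DD − V_GS)/R.
Let x = V_GS − 1.15. Then 162 x² + x − 3.25 = 0, giving x = 0.138 V (positive root), so V_GS = 1.29 V.
I_D = (V_DD − V_GS)/R = (4.4 − 1.29) / 45.7 = 0.0681 mA.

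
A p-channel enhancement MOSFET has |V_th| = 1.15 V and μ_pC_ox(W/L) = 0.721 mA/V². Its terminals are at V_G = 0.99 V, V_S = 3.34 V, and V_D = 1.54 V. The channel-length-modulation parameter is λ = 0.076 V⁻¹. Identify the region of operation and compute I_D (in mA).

Saturation; I_D = 0.590 mA

V_SG = V_S − V_G = 3.34 − 0.99 = 2.35 V; V_SD = V_S − V_D = 3.34 − 1.54 = 1.8 V.
V_ov = V_SG − |V_th| = 2.35 − 1.15 = 1.2 V.
Since V_SD = 1.8 V ≥ V_ov = 1.2 V, the device is in saturation.
I_D = ½ k_p V_ov² (1 + λ V_SD) = 0.5 × 0.721 × 1.2² × (1 + 0.076 × 1.8) = 0.59 mA.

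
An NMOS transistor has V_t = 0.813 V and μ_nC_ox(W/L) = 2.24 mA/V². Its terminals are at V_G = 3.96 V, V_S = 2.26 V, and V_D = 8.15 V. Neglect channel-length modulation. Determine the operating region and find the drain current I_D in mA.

Saturation; I_D = 0.881 mA

V_GS = V_G − V_S = 3.96 − 2.26 = 1.7 V; V_DS = V_D − V_S = 8.15 − 2.26 = 5.89 V.
V_ov = V_GS − V_t = 1.7 − 0.813 = 0.887 V.
Since V_DS = 5.89 V ≥ V_ov = 0.887 V, the device is in saturation.
I_D = ½ k_n V_ov² = 0.5 × 2.24 × 0.887² = 0.881 mA.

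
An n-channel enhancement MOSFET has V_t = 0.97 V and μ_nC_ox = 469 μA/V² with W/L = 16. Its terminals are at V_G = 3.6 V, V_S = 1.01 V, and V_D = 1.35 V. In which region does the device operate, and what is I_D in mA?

Triode; I_D = 3.70 mA

V_GS = V_G − V_S = 3.6 − 1.01 = 2.59 V; V_DS = V_D − V_S = 1.35 − 1.01 = 0.34 V.
k_n = μ_nC_ox · (W/L) = 7.504 mA/V².
V_ov = V_GS − V_t = 2.59 − 0.97 = 1.62 V.
Since V_DS = 0.34 V < V_ov = 1.62 V, the device is in the triode region.
I_D = k_n [V_ov · V_DS − ½ V_DS²] = 7.504 × [1.62 × 0.34 − 0.5 × 0.34²] = 3.7 mA.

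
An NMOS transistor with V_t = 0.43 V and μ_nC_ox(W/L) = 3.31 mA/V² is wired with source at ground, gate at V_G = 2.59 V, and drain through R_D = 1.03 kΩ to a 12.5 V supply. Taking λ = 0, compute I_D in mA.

I_D = 7.72 mA

V_GS = V_G = 2.59 V, so V_ov = 2.59 − 0.43 = 2.16 V.
Assume saturation: I_D = ½ k_n V_ov² = 0.5 × 3.31 × 2.16² = 7.72 mA, giving V_DS = V_DD − I_D R_D = 12.5 − 7.72 × 1.03 = 4.55 V.
V_DS = 4.55 V ≥ V_ov = 2.16 V, confirming saturation.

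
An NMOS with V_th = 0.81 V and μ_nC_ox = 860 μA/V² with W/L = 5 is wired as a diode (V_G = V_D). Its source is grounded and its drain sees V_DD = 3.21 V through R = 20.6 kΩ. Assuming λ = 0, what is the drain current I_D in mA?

I_D = 0.106 mA

With gate tied to drain, V_GS = V_DS ≥ V_GS − V_th, so the device is in saturation.
k_n = μ_nC_ox · (W/L) = 4.3 mA/V².
KCL at the drain: ½ k_n (V_GS − V_th)² = (V_DD − V_GS)/R.
Let x = V_GS − 0.81. Then 44.3 x² + x − 2.4 = 0, giving x = 0.222 V (positive root), so V_GS = 1.03 V.
I_D = (V_DD − V_GS)/R = (3.21 − 1.03) / 20.6 = 0.106 mA.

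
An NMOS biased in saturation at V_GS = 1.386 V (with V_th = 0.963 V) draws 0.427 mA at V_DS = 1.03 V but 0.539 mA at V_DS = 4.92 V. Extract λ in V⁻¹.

With V_GS fixed, I_D ∝ (1 + λ V_DS) in saturation, so I_D2/I_D1 = (1 + λ V_DS2)/(1 + λ V_DS1).
0.539/0.427 = 1.262 = (1 + 4.92 λ)/(1 + 1.03 λ).
Solving: λ (I_D1 V_DS2 − I_D2 V_DS1) = I_D2 − I_D1, so λ = (0.539 − 0.427) / (0.427 × 4.92 − 0.539 × 1.03) = 0.112 / 1.55 = 0.0725 V⁻¹.

λ = 0.0725 V⁻¹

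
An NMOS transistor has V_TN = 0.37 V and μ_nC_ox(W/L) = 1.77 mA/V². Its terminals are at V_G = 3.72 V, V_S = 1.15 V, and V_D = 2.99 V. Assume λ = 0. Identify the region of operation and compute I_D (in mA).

Triode; I_D = 4.17 mA

V_GS = V_G − V_S = 3.72 − 1.15 = 2.57 V; V_DS = V_D − V_S = 2.99 − 1.15 = 1.84 V.
V_ov = V_GS − V_TN = 2.57 − 0.37 = 2.2 V.
Since V_DS = 1.84 V < V_ov = 2.2 V, the device is in the triode region.
I_D = k_n [V_ov · V_DS − ½ V_DS²] = 1.77 × [2.2 × 1.84 − 0.5 × 1.84²] = 4.17 mA.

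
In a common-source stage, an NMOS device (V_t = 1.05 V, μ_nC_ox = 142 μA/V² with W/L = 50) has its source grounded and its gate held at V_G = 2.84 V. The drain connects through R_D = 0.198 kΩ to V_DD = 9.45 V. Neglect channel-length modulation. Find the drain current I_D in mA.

V_GS = V_G = 2.84 V, so V_ov = 2.84 − 1.05 = 1.79 V.
k_n = μ_nC_ox · (W/L) = 7.1 mA/V².
Assume saturation: I_D = ½ k_n V_ov² = 0.5 × 7.1 × 1.79² = 11.4 mA, giving V_DS = V_DD − I_D R_D = 9.45 − 11.4 × 0.198 = 7.2 V.
V_DS = 7.2 V ≥ V_ov = 1.79 V, confirming saturation.

I_D = 11.4 mA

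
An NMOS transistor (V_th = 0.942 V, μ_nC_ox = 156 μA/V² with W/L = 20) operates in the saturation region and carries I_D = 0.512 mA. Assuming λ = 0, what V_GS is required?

k_n = μ_nC_ox · (W/L) = 3.12 mA/V².
In saturation I_D = ½ k_n (V_GS − V_th)², so V_GS − V_th = √(2 I_D / k_n) = √(2 × 0.512 / 3.12) = 0.573 V.
V_GS = 0.942 + 0.573 = 1.51 V.

V_GS = 1.51 V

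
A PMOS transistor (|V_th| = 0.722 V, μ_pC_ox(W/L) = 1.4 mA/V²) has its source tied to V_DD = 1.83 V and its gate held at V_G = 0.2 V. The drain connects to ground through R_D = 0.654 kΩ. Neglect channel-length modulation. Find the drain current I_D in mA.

V_SG = V_DD − V_G = 1.83 − 0.2 = 1.63 V, so V_ov = 1.63 − 0.722 = 0.908 V.
Assume saturation: I_D = ½ k_p V_ov² = 0.5 × 1.4 × 0.908² = 0.577 mA, giving V_SD = V_DD − I_D R_D = 1.83 − 0.577 × 0.654 = 1.45 V.
V_SD = 1.45 V ≥ V_ov = 0.908 V, confirming saturation.

I_D = 0.577 mA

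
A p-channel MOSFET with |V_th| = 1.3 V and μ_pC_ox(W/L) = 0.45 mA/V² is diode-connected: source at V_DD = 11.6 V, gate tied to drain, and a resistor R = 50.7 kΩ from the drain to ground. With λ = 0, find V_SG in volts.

V_SG = 2.21 V

With gate tied to drain, V_SG = V_SD ≥ V_SG − |V_th|, so the device is in saturation.
KCL at the drain: ½ k_p (V_SG − |V_th|)² = (V_DD − V_SG)/R.
Let x = V_SG − 1.3. Then 11.4 x² + x − 10.3 = 0, giving x = 0.907 V (positive root), so V_SG = 2.21 V.
I_D = (V_DD − V_SG)/R = (11.6 − 2.21) / 50.7 = 0.185 mA.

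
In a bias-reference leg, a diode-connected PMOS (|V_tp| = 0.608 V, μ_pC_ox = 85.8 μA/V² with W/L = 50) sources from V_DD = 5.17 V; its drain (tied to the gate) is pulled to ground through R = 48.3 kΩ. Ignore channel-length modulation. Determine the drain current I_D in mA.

I_D = 0.0902 mA

With gate tied to drain, V_SG = V_SD ≥ V_SG − |V_tp|, so the device is in saturation.
k_p = μ_pC_ox · (W/L) = 4.29 mA/V².
KCL at the drain: ½ k_p (V_SG − |V_tp|)² = (V_DD − V_SG)/R.
Let x = V_SG − 0.608. Then 104 x² + x − 4.562 = 0, giving x = 0.205 V (positive root), so V_SG = 0.813 V.
I_D = (V_DD − V_SG)/R = (5.17 − 0.813) / 48.3 = 0.0902 mA.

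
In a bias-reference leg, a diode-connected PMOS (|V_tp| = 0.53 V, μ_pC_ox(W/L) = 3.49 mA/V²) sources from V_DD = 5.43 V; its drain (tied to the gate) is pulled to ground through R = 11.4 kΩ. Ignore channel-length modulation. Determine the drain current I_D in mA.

I_D = 0.388 mA

With gate tied to drain, V_SG = V_SD ≥ V_SG − |V_tp|, so the device is in saturation.
KCL at the drain: ½ k_p (V_SG − |V_tp|)² = (V_DD − V_SG)/R.
Let x = V_SG − 0.53. Then 19.9 x² + x − 4.9 = 0, giving x = 0.472 V (positive root), so V_SG = 1 V.
I_D = (V_DD − V_SG)/R = (5.43 − 1) / 11.4 = 0.388 mA.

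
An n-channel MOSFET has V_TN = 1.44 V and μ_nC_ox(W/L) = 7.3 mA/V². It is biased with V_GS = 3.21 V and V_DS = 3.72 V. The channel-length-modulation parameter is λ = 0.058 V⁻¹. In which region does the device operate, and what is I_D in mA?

Saturation; I_D = 13.9 mA

V_ov = V_GS − V_TN = 3.21 − 1.44 = 1.77 V.
Since V_DS = 3.72 V ≥ V_ov = 1.77 V, the device is in saturation.
I_D = ½ k_n V_ov² (1 + λ V_DS) = 0.5 × 7.3 × 1.77² × (1 + 0.058 × 3.72) = 13.9 mA.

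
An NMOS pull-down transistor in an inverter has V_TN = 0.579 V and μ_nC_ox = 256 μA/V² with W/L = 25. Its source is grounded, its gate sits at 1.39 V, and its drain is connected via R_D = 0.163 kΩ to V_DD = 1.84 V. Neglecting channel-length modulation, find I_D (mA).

V_GS = V_G = 1.39 V, so V_ov = 1.39 − 0.579 = 0.811 V.
k_n = μ_nC_ox · (W/L) = 6.4 mA/V².
Assume saturation: I_D = ½ k_n V_ov² = 0.5 × 6.4 × 0.811² = 2.1 mA, giving V_DS = V_DD − I_D R_D = 1.84 − 2.1 × 0.163 = 1.5 V.
V_DS = 1.5 V ≥ V_ov = 0.811 V, confirming saturation.

I_D = 2.10 mA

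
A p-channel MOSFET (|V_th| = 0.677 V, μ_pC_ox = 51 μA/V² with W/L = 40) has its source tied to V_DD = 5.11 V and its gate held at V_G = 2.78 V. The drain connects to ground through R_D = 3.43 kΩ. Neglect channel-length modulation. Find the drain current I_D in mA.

V_SG = V_DD − V_G = 5.11 − 2.78 = 2.33 V, so V_ov = 2.33 − 0.677 = 1.65 V.
k_p = μ_pC_ox · (W/L) = 2.04 mA/V².
Assume saturation: I_D = ½ k_p V_ov² = 0.5 × 2.04 × 1.65² = 2.79 mA, giving V_SD = V_DD − I_D R_D = 5.11 − 2.79 × 3.43 = -4.45 V.
But -4.45 V < V_ov = 1.65 V, so the device is actually in triode.
In triode I_D = k_p[V_ov V_SD − ½ V_SD²] and I_D = (V_DD − V_SD)/R_D. Equating: 3.5 V_SD² − 12.57 V_SD + 5.11 = 0, giving V_SD = 0.467 V (the root below V_ov).
I_D = (5.11 − 0.467) / 3.43 = 1.35 mA.

I_D = 1.35 mA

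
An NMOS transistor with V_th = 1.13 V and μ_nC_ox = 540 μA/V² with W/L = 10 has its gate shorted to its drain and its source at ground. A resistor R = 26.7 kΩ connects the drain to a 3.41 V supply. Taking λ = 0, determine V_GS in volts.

With gate tied to drain, V_GS = V_DS ≥ V_GS − V_th, so the device is in saturation.
k_n = μ_nC_ox · (W/L) = 5.4 mA/V².
KCL at the drain: ½ k_n (V_GS − V_th)² = (V_DD − V_GS)/R.
Let x = V_GS − 1.13. Then 72.1 x² + x − 2.28 = 0, giving x = 0.171 V (positive root), so V_GS = 1.3 V.
I_D = (V_DD − V_GS)/R = (3.41 − 1.3) / 26.7 = 0.079 mA.

V_GS = 1.30 V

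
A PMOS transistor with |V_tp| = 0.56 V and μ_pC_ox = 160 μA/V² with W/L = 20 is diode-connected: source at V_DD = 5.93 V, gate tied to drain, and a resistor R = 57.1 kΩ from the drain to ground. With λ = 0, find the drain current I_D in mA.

With gate tied to drain, V_SG = V_SD ≥ V_SG − |V_tp|, so the device is in saturation.
k_p = μ_pC_ox · (W/L) = 3.2 mA/V².
KCL at the drain: ½ k_p (V_SG − |V_tp|)² = (V_DD − V_SG)/R.
Let x = V_SG − 0.56. Then 91.4 x² + x − 5.37 = 0, giving x = 0.237 V (positive root), so V_SG = 0.797 V.
I_D = (V_DD − V_SG)/R = (5.93 − 0.797) / 57.1 = 0.0899 mA.

I_D = 0.0899 mA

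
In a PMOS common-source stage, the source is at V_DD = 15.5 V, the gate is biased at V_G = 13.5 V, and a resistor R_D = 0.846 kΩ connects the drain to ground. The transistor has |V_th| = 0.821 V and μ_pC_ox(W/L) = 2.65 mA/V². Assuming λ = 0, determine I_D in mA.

V_SG = V_DD − V_G = 15.5 − 13.5 = 2 V, so V_ov = 2 − 0.821 = 1.18 V.
Assume saturation: I_D = ½ k_p V_ov² = 0.5 × 2.65 × 1.18² = 1.84 mA, giving V_SD = V_DD − I_D R_D = 15.5 − 1.84 × 0.846 = 13.9 V.
V_SD = 13.9 V ≥ V_ov = 1.18 V, confirming saturation.

I_D = 1.84 mA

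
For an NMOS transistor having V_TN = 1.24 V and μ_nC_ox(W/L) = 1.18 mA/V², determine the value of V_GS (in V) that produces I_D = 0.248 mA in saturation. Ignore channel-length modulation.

V_GS = 1.89 V

In saturation I_D = ½ k_n (V_GS − V_TN)², so V_GS − V_TN = √(2 I_D / k_n) = √(2 × 0.248 / 1.18) = 0.648 V.
V_GS = 1.24 + 0.648 = 1.89 V.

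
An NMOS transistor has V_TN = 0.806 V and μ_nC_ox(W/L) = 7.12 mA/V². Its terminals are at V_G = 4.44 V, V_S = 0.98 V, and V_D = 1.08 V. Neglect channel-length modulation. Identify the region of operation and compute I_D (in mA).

Triode; I_D = 1.85 mA

V_GS = V_G − V_S = 4.44 − 0.98 = 3.46 V; V_DS = V_D − V_S = 1.08 − 0.98 = 0.1 V.
V_ov = V_GS − V_TN = 3.46 − 0.806 = 2.65 V.
Since V_DS = 0.1 V < V_ov = 2.65 V, the device is in the triode region.
I_D = k_n [V_ov · V_DS − ½ V_DS²] = 7.12 × [2.65 × 0.1 − 0.5 × 0.1²] = 1.85 mA.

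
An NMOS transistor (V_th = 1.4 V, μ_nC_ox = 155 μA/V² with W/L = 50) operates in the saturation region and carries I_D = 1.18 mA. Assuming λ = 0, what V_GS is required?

k_n = μ_nC_ox · (W/L) = 7.75 mA/V².
In saturation I_D = ½ k_n (V_GS − V_th)², so V_GS − V_th = √(2 I_D / k_n) = √(2 × 1.18 / 7.75) = 0.552 V.
V_GS = 1.4 + 0.552 = 1.95 V.

V_GS = 1.95 V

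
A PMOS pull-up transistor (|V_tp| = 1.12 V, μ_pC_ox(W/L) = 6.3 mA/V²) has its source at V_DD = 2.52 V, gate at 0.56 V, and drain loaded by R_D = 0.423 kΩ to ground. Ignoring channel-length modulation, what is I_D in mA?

I_D = 2.22 mA

V_SG = V_DD − V_G = 2.52 − 0.56 = 1.96 V, so V_ov = 1.96 − 1.12 = 0.84 V.
Assume saturation: I_D = ½ k_p V_ov² = 0.5 × 6.3 × 0.84² = 2.22 mA, giving V_SD = V_DD − I_D R_D = 2.52 − 2.22 × 0.423 = 1.58 V.
V_SD = 1.58 V ≥ V_ov = 0.84 V, confirming saturation.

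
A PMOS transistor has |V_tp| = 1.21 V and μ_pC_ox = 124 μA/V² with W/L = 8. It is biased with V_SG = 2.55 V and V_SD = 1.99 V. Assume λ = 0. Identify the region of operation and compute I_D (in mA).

Saturation; I_D = 0.891 mA

k_p = μ_pC_ox · (W/L) = 0.992 mA/V².
V_ov = V_SG − |V_tp| = 2.55 − 1.21 = 1.34 V.
Since V_SD = 1.99 V ≥ V_ov = 1.34 V, the device is in saturation.
I_D = ½ k_p V_ov² = 0.5 × 0.992 × 1.34² = 0.891 mA.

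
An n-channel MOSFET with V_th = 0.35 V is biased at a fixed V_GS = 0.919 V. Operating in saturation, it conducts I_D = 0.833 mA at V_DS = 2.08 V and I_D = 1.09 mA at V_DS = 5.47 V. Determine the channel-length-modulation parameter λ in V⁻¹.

With V_GS fixed, I_D ∝ (1 + λ V_DS) in saturation, so I_D2/I_D1 = (1 + λ V_DS2)/(1 + λ V_DS1).
1.09/0.833 = 1.309 = (1 + 5.47 λ)/(1 + 2.08 λ).
Solving: λ (I_D1 V_DS2 − I_D2 V_DS1) = I_D2 − I_D1, so λ = (1.09 − 0.833) / (0.833 × 5.47 − 1.09 × 2.08) = 0.257 / 2.29 = 0.112 V⁻¹.

λ = 0.112 V⁻¹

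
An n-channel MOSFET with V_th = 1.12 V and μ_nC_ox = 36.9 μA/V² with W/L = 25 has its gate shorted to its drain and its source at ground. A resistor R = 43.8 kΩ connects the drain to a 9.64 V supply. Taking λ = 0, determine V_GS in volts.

With gate tied to drain, V_GS = V_DS ≥ V_GS − V_th, so the device is in saturation.
k_n = μ_nC_ox · (W/L) = 0.9225 mA/V².
KCL at the drain: ½ k_n (V_GS − V_th)² = (V_DD − V_GS)/R.
Let x = V_GS − 1.12. Then 20.2 x² + x − 8.52 = 0, giving x = 0.625 V (positive root), so V_GS = 1.75 V.
I_D = (V_DD − V_GS)/R = (9.64 − 1.75) / 43.8 = 0.18 mA.

V_GS = 1.75 V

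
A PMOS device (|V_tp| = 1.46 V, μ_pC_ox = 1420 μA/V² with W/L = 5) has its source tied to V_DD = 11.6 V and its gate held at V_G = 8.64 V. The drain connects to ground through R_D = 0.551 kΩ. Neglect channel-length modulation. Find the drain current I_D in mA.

V_SG = V_DD − V_G = 11.6 − 8.64 = 2.96 V, so V_ov = 2.96 − 1.46 = 1.5 V.
k_p = μ_pC_ox · (W/L) = 7.1 mA/V².
Assume saturation: I_D = ½ k_p V_ov² = 0.5 × 7.1 × 1.5² = 7.99 mA, giving V_SD = V_DD − I_D R_D = 11.6 − 7.99 × 0.551 = 7.2 V.
V_SD = 7.2 V ≥ V_ov = 1.5 V, confirming saturation.

I_D = 7.99 mA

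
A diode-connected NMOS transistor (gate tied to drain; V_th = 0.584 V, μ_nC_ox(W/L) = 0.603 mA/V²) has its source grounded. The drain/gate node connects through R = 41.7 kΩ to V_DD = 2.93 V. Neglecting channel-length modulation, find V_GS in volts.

With gate tied to drain, V_GS = V_DS ≥ V_GS − V_th, so the device is in saturation.
KCL at the drain: ½ k_n (V_GS − V_th)² = (V_DD − V_GS)/R.
Let x = V_GS − 0.584. Then 12.6 x² + x − 2.346 = 0, giving x = 0.394 V (positive root), so V_GS = 0.978 V.
I_D = (V_DD − V_GS)/R = (2.93 − 0.978) / 41.7 = 0.0468 mA.

V_GS = 0.978 V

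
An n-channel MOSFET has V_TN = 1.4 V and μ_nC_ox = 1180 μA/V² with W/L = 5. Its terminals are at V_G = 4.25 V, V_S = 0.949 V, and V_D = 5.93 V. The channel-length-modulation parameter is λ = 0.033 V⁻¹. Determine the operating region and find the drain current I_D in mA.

Saturation; I_D = 12.4 mA

V_GS = V_G − V_S = 4.25 − 0.949 = 3.3 V; V_DS = V_D − V_S = 5.93 − 0.949 = 4.98 V.
k_n = μ_nC_ox · (W/L) = 5.9 mA/V².
V_ov = V_GS − V_TN = 3.3 − 1.4 = 1.9 V.
Since V_DS = 4.98 V ≥ V_ov = 1.9 V, the device is in saturation.
I_D = ½ k_n V_ov² (1 + λ V_DS) = 0.5 × 5.9 × 1.9² × (1 + 0.033 × 4.98) = 12.4 mA.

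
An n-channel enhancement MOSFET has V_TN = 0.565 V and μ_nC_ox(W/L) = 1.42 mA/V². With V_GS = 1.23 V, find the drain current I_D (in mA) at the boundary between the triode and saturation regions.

I_D = 0.314 mA

At the boundary V_DS = V_ov = V_GS − V_TN = 1.23 − 0.565 = 0.665 V.
I_D = ½ k_n V_ov² = 0.5 × 1.42 × 0.665² = 0.314 mA.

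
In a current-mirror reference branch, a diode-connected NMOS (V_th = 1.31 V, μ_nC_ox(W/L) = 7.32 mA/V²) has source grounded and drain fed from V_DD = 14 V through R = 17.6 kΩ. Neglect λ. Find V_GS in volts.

With gate tied to drain, V_GS = V_DS ≥ V_GS − V_th, so the device is in saturation.
KCL at the drain: ½ k_n (V_GS − V_th)² = (V_DD − V_GS)/R.
Let x = V_GS − 1.31. Then 64.4 x² + x − 12.69 = 0, giving x = 0.436 V (positive root), so V_GS = 1.75 V.
I_D = (V_DD − V_GS)/R = (14 − 1.75) / 17.6 = 0.696 mA.

V_GS = 1.75 V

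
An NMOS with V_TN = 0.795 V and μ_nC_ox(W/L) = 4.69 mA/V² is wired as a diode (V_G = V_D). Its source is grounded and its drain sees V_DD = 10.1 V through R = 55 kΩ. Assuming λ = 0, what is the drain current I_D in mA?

With gate tied to drain, V_GS = V_DS ≥ V_GS − V_TN, so the device is in saturation.
KCL at the drain: ½ k_n (V_GS − V_TN)² = (V_DD − V_GS)/R.
Let x = V_GS − 0.795. Then 129 x² + x − 9.305 = 0, giving x = 0.265 V (positive root), so V_GS = 1.06 V.
I_D = (V_DD − V_GS)/R = (10.1 − 1.06) / 55 = 0.164 mA.

I_D = 0.164 mA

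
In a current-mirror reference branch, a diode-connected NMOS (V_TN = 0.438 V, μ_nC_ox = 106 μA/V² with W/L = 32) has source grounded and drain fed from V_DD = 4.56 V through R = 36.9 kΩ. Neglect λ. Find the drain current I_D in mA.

I_D = 0.105 mA

With gate tied to drain, V_GS = V_DS ≥ V_GS − V_TN, so the device is in saturation.
k_n = μ_nC_ox · (W/L) = 3.392 mA/V².
KCL at the drain: ½ k_n (V_GS − V_TN)² = (V_DD − V_GS)/R.
Let x = V_GS − 0.438. Then 62.6 x² + x − 4.122 = 0, giving x = 0.249 V (positive root), so V_GS = 0.687 V.
I_D = (V_DD − V_GS)/R = (4.56 − 0.687) / 36.9 = 0.105 mA.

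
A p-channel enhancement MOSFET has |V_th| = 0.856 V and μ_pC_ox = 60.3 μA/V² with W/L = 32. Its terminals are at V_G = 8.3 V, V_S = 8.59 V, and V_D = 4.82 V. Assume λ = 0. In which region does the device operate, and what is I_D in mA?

Cutoff; I_D = 0 mA

V_SG = V_S − V_G = 8.59 − 8.3 = 0.29 V; V_SD = V_S − V_D = 8.59 − 4.82 = 3.77 V.
V_SG = 0.29 V < |V_th| = 0.856 V, so the transistor is in cutoff.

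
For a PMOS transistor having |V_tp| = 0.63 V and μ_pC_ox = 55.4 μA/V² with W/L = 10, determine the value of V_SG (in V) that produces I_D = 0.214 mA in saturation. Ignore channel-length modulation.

V_SG = 1.51 V

k_p = μ_pC_ox · (W/L) = 0.554 mA/V².
In saturation I_D = ½ k_p (V_SG − |V_tp|)², so V_SG − |V_tp| = √(2 I_D / k_p) = √(2 × 0.214 / 0.554) = 0.879 V.
V_SG = 0.63 + 0.879 = 1.51 V.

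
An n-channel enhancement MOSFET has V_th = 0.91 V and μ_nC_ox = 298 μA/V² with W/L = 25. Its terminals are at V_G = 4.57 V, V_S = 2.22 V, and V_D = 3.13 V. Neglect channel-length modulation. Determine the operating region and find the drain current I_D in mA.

V_GS = V_G − V_S = 4.57 − 2.22 = 2.35 V; V_DS = V_D − V_S = 3.13 − 2.22 = 0.91 V.
k_n = μ_nC_ox · (W/L) = 7.45 mA/V².
V_ov = V_GS − V_th = 2.35 − 0.91 = 1.44 V.
Since V_DS = 0.91 V < V_ov = 1.44 V, the device is in the triode region.
I_D = k_n [V_ov · V_DS − ½ V_DS²] = 7.45 × [1.44 × 0.91 − 0.5 × 0.91²] = 6.68 mA.

Triode; I_D = 6.68 mA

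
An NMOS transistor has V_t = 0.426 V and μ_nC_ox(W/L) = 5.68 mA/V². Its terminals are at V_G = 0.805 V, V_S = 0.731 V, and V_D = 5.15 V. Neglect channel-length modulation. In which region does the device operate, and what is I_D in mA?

V_GS = V_G − V_S = 0.805 − 0.731 = 0.074 V; V_DS = V_D − V_S = 5.15 − 0.731 = 4.42 V.
V_GS = 0.074 V < V_t = 0.426 V, so the transistor is in cutoff.

Cutoff; I_D = 0 mA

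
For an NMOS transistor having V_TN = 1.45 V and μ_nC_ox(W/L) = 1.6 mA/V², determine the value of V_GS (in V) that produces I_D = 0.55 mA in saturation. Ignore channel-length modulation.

In saturation I_D = ½ k_n (V_GS − V_TN)², so V_GS − V_TN = √(2 I_D / k_n) = √(2 × 0.55 / 1.6) = 0.829 V.
V_GS = 1.45 + 0.829 = 2.28 V.

V_GS = 2.28 V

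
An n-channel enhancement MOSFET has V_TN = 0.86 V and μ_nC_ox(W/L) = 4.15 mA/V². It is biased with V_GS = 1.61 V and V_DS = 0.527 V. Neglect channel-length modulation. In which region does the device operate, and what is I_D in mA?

Triode; I_D = 1.06 mA

V_ov = V_GS − V_TN = 1.61 − 0.86 = 0.75 V.
Since V_DS = 0.527 V < V_ov = 0.75 V, the device is in the triode region.
I_D = k_n [V_ov · V_DS − ½ V_DS²] = 4.15 × [0.75 × 0.527 − 0.5 × 0.527²] = 1.06 mA.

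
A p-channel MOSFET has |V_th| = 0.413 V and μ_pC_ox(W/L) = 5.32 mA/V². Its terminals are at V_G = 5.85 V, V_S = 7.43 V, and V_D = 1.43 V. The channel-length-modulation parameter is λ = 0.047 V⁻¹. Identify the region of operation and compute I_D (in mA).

Saturation; I_D = 4.64 mA

V_SG = V_S − V_G = 7.43 − 5.85 = 1.58 V; V_SD = V_S − V_D = 7.43 − 1.43 = 6 V.
V_ov = V_SG − |V_th| = 1.58 − 0.413 = 1.17 V.
Since V_SD = 6 V ≥ V_ov = 1.17 V, the device is in saturation.
I_D = ½ k_p V_ov² (1 + λ V_SD) = 0.5 × 5.32 × 1.17² × (1 + 0.047 × 6) = 4.64 mA.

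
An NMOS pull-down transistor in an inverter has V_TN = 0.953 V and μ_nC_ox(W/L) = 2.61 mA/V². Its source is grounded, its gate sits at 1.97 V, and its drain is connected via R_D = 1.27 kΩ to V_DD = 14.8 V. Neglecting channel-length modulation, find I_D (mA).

I_D = 1.35 mA

V_GS = V_G = 1.97 V, so V_ov = 1.97 − 0.953 = 1.02 V.
Assume saturation: I_D = ½ k_n V_ov² = 0.5 × 2.61 × 1.02² = 1.35 mA, giving V_DS = V_DD − I_D R_D = 14.8 − 1.35 × 1.27 = 13.1 V.
V_DS = 13.1 V ≥ V_ov = 1.02 V, confirming saturation.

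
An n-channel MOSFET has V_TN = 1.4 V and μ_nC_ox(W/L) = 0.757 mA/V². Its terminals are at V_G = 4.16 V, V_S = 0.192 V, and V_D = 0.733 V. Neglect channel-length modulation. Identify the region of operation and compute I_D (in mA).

V_GS = V_G − V_S = 4.16 − 0.192 = 3.97 V; V_DS = V_D − V_S = 0.733 − 0.192 = 0.541 V.
V_ov = V_GS − V_TN = 3.97 − 1.4 = 2.57 V.
Since V_DS = 0.541 V < V_ov = 2.57 V, the device is in the triode region.
I_D = k_n [V_ov · V_DS − ½ V_DS²] = 0.757 × [2.57 × 0.541 − 0.5 × 0.541²] = 0.941 mA.

Triode; I_D = 0.941 mA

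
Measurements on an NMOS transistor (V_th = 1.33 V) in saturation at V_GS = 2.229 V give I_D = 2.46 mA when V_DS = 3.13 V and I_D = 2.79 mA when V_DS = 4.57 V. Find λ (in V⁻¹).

λ = 0.132 V⁻¹

With V_GS fixed, I_D ∝ (1 + λ V_DS) in saturation, so I_D2/I_D1 = (1 + λ V_DS2)/(1 + λ V_DS1).
2.79/2.46 = 1.134 = (1 + 4.57 λ)/(1 + 3.13 λ).
Solving: λ (I_D1 V_DS2 − I_D2 V_DS1) = I_D2 − I_D1, so λ = (2.79 − 2.46) / (2.46 × 4.57 − 2.79 × 3.13) = 0.33 / 2.51 = 0.132 V⁻¹.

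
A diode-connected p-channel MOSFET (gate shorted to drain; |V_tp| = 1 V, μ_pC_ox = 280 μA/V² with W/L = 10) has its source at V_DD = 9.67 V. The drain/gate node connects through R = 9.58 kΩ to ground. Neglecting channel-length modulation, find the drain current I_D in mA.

I_D = 0.825 mA

With gate tied to drain, V_SG = V_SD ≥ V_SG − |V_tp|, so the device is in saturation.
k_p = μ_pC_ox · (W/L) = 2.8 mA/V².
KCL at the drain: ½ k_p (V_SG − |V_tp|)² = (V_DD − V_SG)/R.
Let x = V_SG − 1. Then 13.4 x² + x − 8.67 = 0, giving x = 0.768 V (positive root), so V_SG = 1.77 V.
I_D = (V_DD − V_SG)/R = (9.67 − 1.77) / 9.58 = 0.825 mA.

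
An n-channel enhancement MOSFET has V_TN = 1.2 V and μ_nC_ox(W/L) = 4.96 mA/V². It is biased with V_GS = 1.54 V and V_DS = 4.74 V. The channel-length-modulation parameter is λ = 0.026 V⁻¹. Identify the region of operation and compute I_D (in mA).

V_ov = V_GS − V_TN = 1.54 − 1.2 = 0.34 V.
Since V_DS = 4.74 V ≥ V_ov = 0.34 V, the device is in saturation.
I_D = ½ k_n V_ov² (1 + λ V_DS) = 0.5 × 4.96 × 0.34² × (1 + 0.026 × 4.74) = 0.322 mA.

Saturation; I_D = 0.322 mA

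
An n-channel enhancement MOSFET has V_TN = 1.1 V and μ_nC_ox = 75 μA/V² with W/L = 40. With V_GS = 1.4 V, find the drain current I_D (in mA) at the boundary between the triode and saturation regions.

I_D = 0.135 mA

At the boundary V_DS = V_ov = V_GS − V_TN = 1.4 − 1.1 = 0.3 V.
k_n = μ_nC_ox · (W/L) = 3 mA/V².
I_D = ½ k_n V_ov² = 0.5 × 3 × 0.3² = 0.135 mA.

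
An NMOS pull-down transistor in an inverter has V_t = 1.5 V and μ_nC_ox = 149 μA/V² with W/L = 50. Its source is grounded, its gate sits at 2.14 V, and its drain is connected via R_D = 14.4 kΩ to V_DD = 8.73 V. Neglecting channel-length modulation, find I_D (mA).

I_D = 0.596 mA

V_GS = V_G = 2.14 V, so V_ov = 2.14 − 1.5 = 0.64 V.
k_n = μ_nC_ox · (W/L) = 7.45 mA/V².
Assume saturation: I_D = ½ k_n V_ov² = 0.5 × 7.45 × 0.64² = 1.53 mA, giving V_DS = V_DD − I_D R_D = 8.73 − 1.53 × 14.4 = -13.2 V.
But -13.2 V < V_ov = 0.64 V, so the device is actually in triode.
In triode I_D = k_n[V_ov V_DS − ½ V_DS²] and I_D = (V_DD − V_DS)/R_D. Equating: 53.6 V_DS² − 69.66 V_DS + 8.73 = 0, giving V_DS = 0.141 V (the root below V_ov).
I_D = (8.73 − 0.141) / 14.4 = 0.596 mA.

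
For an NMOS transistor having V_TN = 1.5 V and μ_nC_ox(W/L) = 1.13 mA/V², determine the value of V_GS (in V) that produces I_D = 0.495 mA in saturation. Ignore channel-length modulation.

V_GS = 2.44 V

In saturation I_D = ½ k_n (V_GS − V_TN)², so V_GS − V_TN = √(2 I_D / k_n) = √(2 × 0.495 / 1.13) = 0.936 V.
V_GS = 1.5 + 0.936 = 2.44 V.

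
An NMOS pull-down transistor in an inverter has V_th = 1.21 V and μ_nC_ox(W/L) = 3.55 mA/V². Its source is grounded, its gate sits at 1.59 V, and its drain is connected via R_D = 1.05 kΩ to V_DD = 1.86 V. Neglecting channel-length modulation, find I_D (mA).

I_D = 0.256 mA

V_GS = V_G = 1.59 V, so V_ov = 1.59 − 1.21 = 0.38 V.
Assume saturation: I_D = ½ k_n V_ov² = 0.5 × 3.55 × 0.38² = 0.256 mA, giving V_DS = V_DD − I_D R_D = 1.86 − 0.256 × 1.05 = 1.59 V.
V_DS = 1.59 V ≥ V_ov = 0.38 V, confirming saturation.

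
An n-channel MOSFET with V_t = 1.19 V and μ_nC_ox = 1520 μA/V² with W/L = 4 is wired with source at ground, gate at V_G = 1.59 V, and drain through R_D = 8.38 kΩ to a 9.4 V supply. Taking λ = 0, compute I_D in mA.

V_GS = V_G = 1.59 V, so V_ov = 1.59 − 1.19 = 0.4 V.
k_n = μ_nC_ox · (W/L) = 6.08 mA/V².
Assume saturation: I_D = ½ k_n V_ov² = 0.5 × 6.08 × 0.4² = 0.486 mA, giving V_DS = V_DD − I_D R_D = 9.4 − 0.486 × 8.38 = 5.32 V.
V_DS = 5.32 V ≥ V_ov = 0.4 V, confirming saturation.

I_D = 0.486 mA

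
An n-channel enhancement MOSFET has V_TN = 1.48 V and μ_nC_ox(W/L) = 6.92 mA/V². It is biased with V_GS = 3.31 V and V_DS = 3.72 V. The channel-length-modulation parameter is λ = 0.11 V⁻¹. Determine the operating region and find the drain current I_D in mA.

V_ov = V_GS − V_TN = 3.31 − 1.48 = 1.83 V.
Since V_DS = 3.72 V ≥ V_ov = 1.83 V, the device is in saturation.
I_D = ½ k_n V_ov² (1 + λ V_DS) = 0.5 × 6.92 × 1.83² × (1 + 0.11 × 3.72) = 16.3 mA.

Saturation; I_D = 16.3 mA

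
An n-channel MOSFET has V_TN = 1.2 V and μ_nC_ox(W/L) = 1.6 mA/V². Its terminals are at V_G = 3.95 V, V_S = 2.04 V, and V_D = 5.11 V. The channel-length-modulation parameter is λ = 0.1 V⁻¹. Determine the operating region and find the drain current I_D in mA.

Saturation; I_D = 0.527 mA

V_GS = V_G − V_S = 3.95 − 2.04 = 1.91 V; V_DS = V_D − V_S = 5.11 − 2.04 = 3.07 V.
V_ov = V_GS − V_TN = 1.91 − 1.2 = 0.71 V.
Since V_DS = 3.07 V ≥ V_ov = 0.71 V, the device is in saturation.
I_D = ½ k_n V_ov² (1 + λ V_DS) = 0.5 × 1.6 × 0.71² × (1 + 0.1 × 3.07) = 0.527 mA.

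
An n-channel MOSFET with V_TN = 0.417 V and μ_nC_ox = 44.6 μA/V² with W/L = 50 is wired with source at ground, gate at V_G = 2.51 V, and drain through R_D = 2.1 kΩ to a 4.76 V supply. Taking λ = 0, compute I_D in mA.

I_D = 2.03 mA

V_GS = V_G = 2.51 V, so V_ov = 2.51 − 0.417 = 2.09 V.
k_n = μ_nC_ox · (W/L) = 2.23 mA/V².
Assume saturation: I_D = ½ k_n V_ov² = 0.5 × 2.23 × 2.09² = 4.88 mA, giving V_DS = V_DD − I_D R_D = 4.76 − 4.88 × 2.1 = -5.5 V.
But -5.5 V < V_ov = 2.09 V, so the device is actually in triode.
In triode I_D = k_n[V_ov V_DS − ½ V_DS²] and I_D = (V_DD − V_DS)/R_D. Equating: 2.34 V_DS² − 10.8 V_DS + 4.76 = 0, giving V_DS = 0.493 V (the root below V_ov).
I_D = (4.76 − 0.493) / 2.1 = 2.03 mA.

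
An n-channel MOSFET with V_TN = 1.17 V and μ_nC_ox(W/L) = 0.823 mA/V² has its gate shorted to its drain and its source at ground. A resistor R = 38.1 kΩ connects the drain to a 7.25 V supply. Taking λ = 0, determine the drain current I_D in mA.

With gate tied to drain, V_GS = V_DS ≥ V_GS − V_TN, so the device is in saturation.
KCL at the drain: ½ k_n (V_GS − V_TN)² = (V_DD − V_GS)/R.
Let x = V_GS − 1.17. Then 15.7 x² + x − 6.08 = 0, giving x = 0.592 V (positive root), so V_GS = 1.76 V.
I_D = (V_DD − V_GS)/R = (7.25 − 1.76) / 38.1 = 0.144 mA.

I_D = 0.144 mA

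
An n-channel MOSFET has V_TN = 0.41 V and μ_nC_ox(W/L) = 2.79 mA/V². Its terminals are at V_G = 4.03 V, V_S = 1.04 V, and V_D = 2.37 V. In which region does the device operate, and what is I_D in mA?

V_GS = V_G − V_S = 4.03 − 1.04 = 2.99 V; V_DS = V_D − V_S = 2.37 − 1.04 = 1.33 V.
V_ov = V_GS − V_TN = 2.99 − 0.41 = 2.58 V.
Since V_DS = 1.33 V < V_ov = 2.58 V, the device is in the triode region.
I_D = k_n [V_ov · V_DS − ½ V_DS²] = 2.79 × [2.58 × 1.33 − 0.5 × 1.33²] = 7.11 mA.

Triode; I_D = 7.11 mA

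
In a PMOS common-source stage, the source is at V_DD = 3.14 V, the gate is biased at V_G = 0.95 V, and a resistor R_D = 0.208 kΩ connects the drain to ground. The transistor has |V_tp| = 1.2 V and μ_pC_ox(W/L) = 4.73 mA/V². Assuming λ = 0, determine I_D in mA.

V_SG = V_DD − V_G = 3.14 − 0.95 = 2.19 V, so V_ov = 2.19 − 1.2 = 0.99 V.
Assume saturation: I_D = ½ k_p V_ov² = 0.5 × 4.73 × 0.99² = 2.32 mA, giving V_SD = V_DD − I_D R_D = 3.14 − 2.32 × 0.208 = 2.66 V.
V_SD = 2.66 V ≥ V_ov = 0.99 V, confirming saturation.

I_D = 2.32 mA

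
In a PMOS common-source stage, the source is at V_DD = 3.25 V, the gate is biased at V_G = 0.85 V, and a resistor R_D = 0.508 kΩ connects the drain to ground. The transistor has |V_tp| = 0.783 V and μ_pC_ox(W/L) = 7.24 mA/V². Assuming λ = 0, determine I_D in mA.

V_SG = V_DD − V_G = 3.25 − 0.85 = 2.4 V, so V_ov = 2.4 − 0.783 = 1.62 V.
Assume saturation: I_D = ½ k_p V_ov² = 0.5 × 7.24 × 1.62² = 9.47 mA, giving V_SD = V_DD − I_D R_D = 3.25 − 9.47 × 0.508 = -1.56 V.
But -1.56 V < V_ov = 1.62 V, so the device is actually in triode.
In triode I_D = k_p[V_ov V_SD − ½ V_SD²] and I_D = (V_DD − V_SD)/R_D. Equating: 1.84 V_SD² − 6.947 V_SD + 3.25 = 0, giving V_SD = 0.547 V (the root below V_ov).
I_D = (3.25 − 0.547) / 0.508 = 5.32 mA.

I_D = 5.32 mA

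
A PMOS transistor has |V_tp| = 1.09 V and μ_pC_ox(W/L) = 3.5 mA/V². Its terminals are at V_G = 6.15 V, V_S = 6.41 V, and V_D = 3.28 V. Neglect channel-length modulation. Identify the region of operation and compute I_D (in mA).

V_SG = V_S − V_G = 6.41 − 6.15 = 0.26 V; V_SD = V_S − V_D = 6.41 − 3.28 = 3.13 V.
V_SG = 0.26 V < |V_tp| = 1.09 V, so the transistor is in cutoff.

Cutoff; I_D = 0 mA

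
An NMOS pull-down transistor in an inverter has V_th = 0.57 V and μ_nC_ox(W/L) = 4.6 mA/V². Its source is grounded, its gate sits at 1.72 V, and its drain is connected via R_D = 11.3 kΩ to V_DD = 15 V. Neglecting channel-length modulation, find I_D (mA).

V_GS = V_G = 1.72 V, so V_ov = 1.72 − 0.57 = 1.15 V.
Assume saturation: I_D = ½ k_n V_ov² = 0.5 × 4.6 × 1.15² = 3.04 mA, giving V_DS = V_DD − I_D R_D = 15 − 3.04 × 11.3 = -19.4 V.
But -19.4 V < V_ov = 1.15 V, so the device is actually in triode.
In triode I_D = k_n[V_ov V_DS − ½ V_DS²] and I_D = (V_DD − V_DS)/R_D. Equating: 26 V_DS² − 60.78 V_DS + 15 = 0, giving V_DS = 0.28 V (the root below V_ov).
I_D = (15 − 0.28) / 11.3 = 1.3 mA.

I_D = 1.30 mA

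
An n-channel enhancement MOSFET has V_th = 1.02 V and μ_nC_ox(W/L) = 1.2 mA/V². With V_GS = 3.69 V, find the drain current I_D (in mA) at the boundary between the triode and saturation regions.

At the boundary V_DS = V_ov = V_GS − V_th = 3.69 − 1.02 = 2.67 V.
I_D = ½ k_n V_ov² = 0.5 × 1.2 × 2.67² = 4.28 mA.

I_D = 4.28 mA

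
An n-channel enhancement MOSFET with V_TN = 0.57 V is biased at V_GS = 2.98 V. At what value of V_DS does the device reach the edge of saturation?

V_DS,sat = 2.41 V

The boundary between triode and saturation is V_DS = V_GS − V_TN = V_ov.
V_ov = 2.98 − 0.57 = 2.41 V.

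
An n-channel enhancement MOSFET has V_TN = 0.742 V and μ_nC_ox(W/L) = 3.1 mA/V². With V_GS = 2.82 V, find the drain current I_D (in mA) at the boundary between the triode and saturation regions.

At the boundary V_DS = V_ov = V_GS − V_TN = 2.82 − 0.742 = 2.08 V.
I_D = ½ k_n V_ov² = 0.5 × 3.1 × 2.08² = 6.69 mA.

I_D = 6.69 mA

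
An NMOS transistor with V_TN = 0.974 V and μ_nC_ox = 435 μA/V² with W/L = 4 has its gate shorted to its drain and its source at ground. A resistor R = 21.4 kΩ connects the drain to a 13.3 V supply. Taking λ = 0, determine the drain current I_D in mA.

With gate tied to drain, V_GS = V_DS ≥ V_GS − V_TN, so the device is in saturation.
k_n = μ_nC_ox · (W/L) = 1.74 mA/V².
KCL at the drain: ½ k_n (V_GS − V_TN)² = (V_DD − V_GS)/R.
Let x = V_GS − 0.974. Then 18.6 x² + x − 12.33 = 0, giving x = 0.787 V (positive root), so V_GS = 1.76 V.
I_D = (V_DD − V_GS)/R = (13.3 − 1.76) / 21.4 = 0.539 mA.

I_D = 0.539 mA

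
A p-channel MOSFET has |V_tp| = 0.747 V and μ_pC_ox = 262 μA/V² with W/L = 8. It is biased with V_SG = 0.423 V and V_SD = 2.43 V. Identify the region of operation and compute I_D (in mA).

V_SG = 0.423 V < |V_tp| = 0.747 V, so the transistor is in cutoff.

Cutoff; I_D = 0 mA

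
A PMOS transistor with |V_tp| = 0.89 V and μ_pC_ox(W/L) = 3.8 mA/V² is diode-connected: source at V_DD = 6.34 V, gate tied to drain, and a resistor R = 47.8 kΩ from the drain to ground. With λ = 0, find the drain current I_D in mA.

With gate tied to drain, V_SG = V_SD ≥ V_SG − |V_tp|, so the device is in saturation.
KCL at the drain: ½ k_p (V_SG − |V_tp|)² = (V_DD − V_SG)/R.
Let x = V_SG − 0.89. Then 90.8 x² + x − 5.45 = 0, giving x = 0.24 V (positive root), so V_SG = 1.13 V.
I_D = (V_DD − V_SG)/R = (6.34 − 1.13) / 47.8 = 0.109 mA.

I_D = 0.109 mA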